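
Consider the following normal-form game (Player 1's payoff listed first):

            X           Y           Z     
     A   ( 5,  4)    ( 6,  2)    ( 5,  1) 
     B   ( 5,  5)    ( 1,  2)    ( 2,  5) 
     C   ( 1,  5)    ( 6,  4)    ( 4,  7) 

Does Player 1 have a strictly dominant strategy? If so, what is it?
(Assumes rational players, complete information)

No strictly dominant strategy exists for Player 1

Work:
A strategy strictly dominates another if it gives a strictly higher payoff against every opponent action. Compare each pair of P1's strategies column-by-column:
  A vs B: [5 vs 5, 6 vs 1, 5 vs 2] → A does not strictly dominate B (column X: 5 ≤ 5)
  A vs C: [5 vs 1, 6 vs 6, 5 vs 4] → A does not strictly dominate C (column Y: 6 ≤ 6)
  B vs A: [5 vs 5, 1 vs 6, 2 vs 5] → B does not strictly dominate A (column X: 5 ≤ 5)
  B vs C: [5 vs 1, 1 vs 6, 2 vs 4] → B does not strictly dominate C (column Y: 1 ≤ 6)
  C vs A: [1 vs 5, 6 vs 6, 4 vs 5] → C does not strictly dominate A (column X: 1 ≤ 5)
  C vs B: [1 vs 5, 6 vs 1, 4 vs 2] → C does not strictly dominate B (column X: 1 ≤ 5)
No single strategy strictly dominates all others → no strictly dominant strategy.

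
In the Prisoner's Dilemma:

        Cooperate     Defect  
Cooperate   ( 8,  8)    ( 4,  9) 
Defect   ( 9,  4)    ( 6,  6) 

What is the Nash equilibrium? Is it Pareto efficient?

(Defect, Defect) is NE; not Pareto efficient

Work:
Defect dominates Cooperate for both players:
If P2 cooperates: Defect (9) > Cooperate (8)
If P2 defects: Defect (6) > Cooperate (4)
NE: (Defect, Defect) with payoff (6, 6)
But (Cooperate, Cooperate) = (8, 8) Pareto dominates (6, 6)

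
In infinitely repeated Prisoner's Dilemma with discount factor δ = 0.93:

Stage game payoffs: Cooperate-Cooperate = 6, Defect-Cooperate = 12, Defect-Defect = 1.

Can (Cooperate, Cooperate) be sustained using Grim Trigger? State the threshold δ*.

δ* = 0.5455; since δ = 0.93 ≥ 0.5455, cooperation can be sustained

Work:
For Grim Trigger:
Cooperate forever: 6/(1-δ)
Defect then punished: 12 + 1·δ/(1-δ)
Need: 6/(1-δ) ≥ 12 + 1·δ/(1-δ)
Solving: δ ≥ (T-R)/(T-P) = (12-6)/(12-1) = 0.5455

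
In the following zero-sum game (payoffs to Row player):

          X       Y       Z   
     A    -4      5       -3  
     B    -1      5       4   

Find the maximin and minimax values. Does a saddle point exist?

Maximin = -1, Minimax = -1, Saddle: True

Work:
Row minimums: [-4, -1] → maximin = -1
Column maximums: [-1, 5, 4] → minimax = -1
Saddle point exists! Game value = -1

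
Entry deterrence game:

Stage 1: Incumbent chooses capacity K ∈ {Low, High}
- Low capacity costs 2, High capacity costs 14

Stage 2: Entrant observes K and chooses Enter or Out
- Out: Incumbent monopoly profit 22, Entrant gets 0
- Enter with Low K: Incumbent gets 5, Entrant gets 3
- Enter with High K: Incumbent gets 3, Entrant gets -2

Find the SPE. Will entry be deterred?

SPE: (High, Enter|Low, Out|High); Entry deterred. Incumbent net profit = 8

Work:
After Low K: Entrant enters (3 > 0)
After High K: Entrant stays out (-2 < 0)
Incumbent: Low → 5−2=3, High → 22−14=8
Incumbent chooses High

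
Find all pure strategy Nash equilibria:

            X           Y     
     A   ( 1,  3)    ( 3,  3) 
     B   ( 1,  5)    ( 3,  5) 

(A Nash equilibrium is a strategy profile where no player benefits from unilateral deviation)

Nash equilibrium: (A, X), (A, Y), (B, X), (B, Y)

Work:
Best responses:
  P1 vs X: payoffs [1, 1] → best response A/B (payoff 1)
  P1 vs Y: payoffs [3, 3] → best response A/B (payoff 3)
  P2 vs A: payoffs [3, 3] → best response X/Y (payoff 3)
  P2 vs B: payoffs [5, 5] → best response X/Y (payoff 5)
Mutual best responses: (A,X), (A,Y), (B,X), (B,Y) → Nash equilibria.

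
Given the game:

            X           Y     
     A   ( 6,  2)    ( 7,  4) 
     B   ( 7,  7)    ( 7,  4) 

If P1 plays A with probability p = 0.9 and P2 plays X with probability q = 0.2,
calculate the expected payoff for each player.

E[P1] = 6.82, E[P2] = 3.7

Work:
E[P1] = p·q·π₁(A,X) + p·(1-q)·π₁(A,Y) + (1-p)·q·π₁(B,X) + (1-p)·(1-q)·π₁(B,Y)
= 0.9·0.2·6 + 0.9·0.8·7 + 0.1·0.2·7 + 0.1·0.8·7
= 6.82

E[P2] = 3.7 (similar calculation)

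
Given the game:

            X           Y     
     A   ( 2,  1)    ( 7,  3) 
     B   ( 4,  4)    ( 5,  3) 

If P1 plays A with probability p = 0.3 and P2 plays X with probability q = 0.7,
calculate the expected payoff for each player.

E[P1] = 4.06, E[P2] = 3.07

Work:
E[P1] = p·q·π₁(A,X) + p·(1-q)·π₁(A,Y) + (1-p)·q·π₁(B,X) + (1-p)·(1-q)·π₁(B,Y)
= 0.3·0.7·2 + 0.3·0.3·7 + 0.7·0.7·4 + 0.7·0.3·5
= 4.06

E[P2] = 3.07 (similar calculation)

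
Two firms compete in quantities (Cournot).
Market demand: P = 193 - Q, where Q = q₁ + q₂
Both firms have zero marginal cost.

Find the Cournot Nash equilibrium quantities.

q₁* = q₂* = 64.33; P* = 64.33

Work:
Profit: π_i = P·q_i = (a - q_i - q_j)·q_i
FOC: ∂π_i/∂q_i = a - 2q_i - q_j = 0
Reaction function: q_i = (193 - q_j)/2
Symmetry: q* = 193/3 = 64.33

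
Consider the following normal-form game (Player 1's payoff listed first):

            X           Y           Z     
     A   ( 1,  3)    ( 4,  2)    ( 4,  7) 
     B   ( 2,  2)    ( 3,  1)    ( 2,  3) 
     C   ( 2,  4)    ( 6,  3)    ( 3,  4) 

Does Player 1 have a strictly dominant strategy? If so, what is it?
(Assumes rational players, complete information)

No strictly dominant strategy exists for Player 1

Work:
A strategy strictly dominates another if it gives a strictly higher payoff against every opponent action. Compare each pair of P1's strategies column-by-column:
  A vs B: [1 vs 2, 4 vs 3, 4 vs 2] → A does not strictly dominate B (column X: 1 ≤ 2)
  A vs C: [1 vs 2, 4 vs 6, 4 vs 3] → A does not strictly dominate C (column X: 1 ≤ 2)
  B vs A: [2 vs 1, 3 vs 4, 2 vs 4] → B does not strictly dominate A (column Y: 3 ≤ 4)
  B vs C: [2 vs 2, 3 vs 6, 2 vs 3] → B does not strictly dominate C (column X: 2 ≤ 2)
  C vs A: [2 vs 1, 6 vs 4, 3 vs 4] → C does not strictly dominate A (column Z: 3 ≤ 4)
  C vs B: [2 vs 2, 6 vs 3, 3 vs 2] → C does not strictly dominate B (column X: 2 ≤ 2)
No single strategy strictly dominates all others → no strictly dominant strategy.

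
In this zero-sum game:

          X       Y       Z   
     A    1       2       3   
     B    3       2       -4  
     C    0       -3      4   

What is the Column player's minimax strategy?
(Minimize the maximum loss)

Column should play Y, value = 2

Work:
Column player minimizes Row's maximum payoff:
Column X: max payoff to Row = 3
Column Y: max payoff to Row = 2
Column Z: max payoff to Row = 4
Minimum is 2, achieved by column Y.
Minimax strategy: Y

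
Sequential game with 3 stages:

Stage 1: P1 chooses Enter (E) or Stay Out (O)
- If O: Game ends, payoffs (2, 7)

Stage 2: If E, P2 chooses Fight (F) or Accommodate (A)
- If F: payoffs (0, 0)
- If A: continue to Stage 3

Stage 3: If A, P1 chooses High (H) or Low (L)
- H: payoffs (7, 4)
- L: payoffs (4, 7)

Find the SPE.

SPE: (E, A, H); Outcome (7, 4)

Work:
Stage 3: P1 chooses H (7 vs 4)
Stage 2: P2: F->0, A->4 (anticipating H). Choose A
Stage 1: P1: O->2, E->7 (anticipating A, H). Choose E
SPE path: E -> A -> H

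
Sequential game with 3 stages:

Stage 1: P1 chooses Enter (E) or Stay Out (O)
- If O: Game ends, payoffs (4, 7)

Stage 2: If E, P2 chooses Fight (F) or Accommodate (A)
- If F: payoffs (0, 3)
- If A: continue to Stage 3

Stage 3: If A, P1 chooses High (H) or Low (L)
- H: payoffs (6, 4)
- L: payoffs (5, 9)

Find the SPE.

SPE: (E, A, H); Outcome (6, 4)

Work:
Stage 3: P1 chooses H (6 vs 5)
Stage 2: P2: F->3, A->4 (anticipating H). Choose A
Stage 1: P1: O->4, E->6 (anticipating A, H). Choose E
SPE path: E -> A -> H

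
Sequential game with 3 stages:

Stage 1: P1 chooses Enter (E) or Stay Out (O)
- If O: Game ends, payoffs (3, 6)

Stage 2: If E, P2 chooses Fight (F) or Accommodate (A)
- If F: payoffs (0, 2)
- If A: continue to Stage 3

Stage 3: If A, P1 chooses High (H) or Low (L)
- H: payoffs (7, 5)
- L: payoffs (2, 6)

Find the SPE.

SPE: (E, A, H); Outcome (7, 5)

Work:
Stage 3: P1 chooses H (7 vs 2)
Stage 2: P2: F->2, A->5 (anticipating H). Choose A
Stage 1: P1: O->3, E->7 (anticipating A, H). Choose E
SPE path: E -> A -> H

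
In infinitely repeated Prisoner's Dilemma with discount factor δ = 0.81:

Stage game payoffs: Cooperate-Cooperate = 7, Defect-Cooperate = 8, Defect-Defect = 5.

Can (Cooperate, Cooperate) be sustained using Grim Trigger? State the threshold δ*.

δ* = 0.3333; since δ = 0.81 ≥ 0.3333, cooperation can be sustained

Work:
For Grim Trigger:
Cooperate forever: 7/(1-δ)
Defect then punished: 8 + 5·δ/(1-δ)
Need: 7/(1-δ) ≥ 8 + 5·δ/(1-δ)
Solving: δ ≥ (T-R)/(T-P) = (8-7)/(8-5) = 0.3333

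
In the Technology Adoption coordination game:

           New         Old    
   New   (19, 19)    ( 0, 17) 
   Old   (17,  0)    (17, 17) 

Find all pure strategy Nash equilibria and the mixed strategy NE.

Pure NE: (New, New) and (Old, Old); Mixed NE: p = 0.8947, q = 0.8947

Work:
Check pure NE:
(New, New): (19, 19) - no unilateral deviation beneficial
(Old, Old): (17, 17) - no unilateral deviation beneficial
Mixed NE: P1 plays New with p = 0.8947, P2 plays New with q = 0.8947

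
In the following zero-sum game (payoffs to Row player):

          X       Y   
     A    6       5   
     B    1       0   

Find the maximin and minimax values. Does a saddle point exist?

Maximin = 5, Minimax = 5, Saddle: True

Work:
Row minimums: [5, 0] → maximin = 5
Column maximums: [6, 5] → minimax = 5
Saddle point exists! Game value = 5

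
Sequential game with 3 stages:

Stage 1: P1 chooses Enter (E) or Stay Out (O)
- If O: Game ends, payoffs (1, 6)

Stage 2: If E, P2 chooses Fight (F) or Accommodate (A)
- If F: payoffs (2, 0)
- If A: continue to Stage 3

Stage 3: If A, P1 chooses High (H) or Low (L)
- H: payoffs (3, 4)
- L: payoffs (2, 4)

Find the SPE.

SPE: (E, A, H); Outcome (3, 4)

Work:
Stage 3: P1 chooses H (3 vs 2)
Stage 2: P2: F->0, A->4 (anticipating H). Choose A
Stage 1: P1: O->1, E->3 (anticipating A, H). Choose E
SPE path: E -> A -> H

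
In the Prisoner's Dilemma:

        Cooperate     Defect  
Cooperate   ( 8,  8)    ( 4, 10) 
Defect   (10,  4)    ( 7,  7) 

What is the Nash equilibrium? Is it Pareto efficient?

(Defect, Defect) is NE; not Pareto efficient

Work:
Defect dominates Cooperate for both players:
If P2 cooperates: Defect (10) > Cooperate (8)
If P2 defects: Defect (7) > Cooperate (4)
NE: (Defect, Defect) with payoff (7, 7)
But (Cooperate, Cooperate) = (8, 8) Pareto dominates (7, 7)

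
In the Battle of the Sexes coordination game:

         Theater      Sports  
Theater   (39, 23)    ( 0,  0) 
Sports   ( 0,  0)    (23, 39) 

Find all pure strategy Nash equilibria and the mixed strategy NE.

Pure NE: (Theater, Theater) and (Sports, Sports); Mixed NE: p = 0.629, q = 0.371

Work:
Check pure NE:
(Theater, Theater): (39, 23) - no unilateral deviation beneficial
(Sports, Sports): (23, 39) - no unilateral deviation beneficial
Mixed NE: P1 plays Theater with p = 0.629, P2 plays Theater with q = 0.371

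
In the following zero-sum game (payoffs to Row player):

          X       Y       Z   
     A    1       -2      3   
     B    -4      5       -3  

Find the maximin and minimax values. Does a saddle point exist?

Maximin = -2, Minimax = 1, Saddle: False

Work:
Row minimums: [-2, -4] → maximin = -2
Column maximums: [1, 5, 3] → minimax = 1
No saddle point (maximin ≠ minimax). Mixed strategy needed.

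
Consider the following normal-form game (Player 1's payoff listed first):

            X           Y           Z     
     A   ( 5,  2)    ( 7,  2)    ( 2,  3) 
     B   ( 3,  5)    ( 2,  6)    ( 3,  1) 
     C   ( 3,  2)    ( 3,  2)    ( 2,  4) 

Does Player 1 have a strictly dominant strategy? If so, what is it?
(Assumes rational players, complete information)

No strictly dominant strategy exists for Player 1

Work:
A strategy strictly dominates another if it gives a strictly higher payoff against every opponent action. Compare each pair of P1's strategies column-by-column:
  A vs B: [5 vs 3, 7 vs 2, 2 vs 3] → A does not strictly dominate B (column Z: 2 ≤ 3)
  A vs C: [5 vs 3, 7 vs 3, 2 vs 2] → A does not strictly dominate C (column Z: 2 ≤ 2)
  B vs A: [3 vs 5, 2 vs 7, 3 vs 2] → B does not strictly dominate A (column X: 3 ≤ 5)
  B vs C: [3 vs 3, 2 vs 3, 3 vs 2] → B does not strictly dominate C (column X: 3 ≤ 3)
  C vs A: [3 vs 5, 3 vs 7, 2 vs 2] → C does not strictly dominate A (column X: 3 ≤ 5)
  C vs B: [3 vs 3, 3 vs 2, 2 vs 3] → C does not strictly dominate B (column X: 3 ≤ 3)
No single strategy strictly dominates all others → no strictly dominant strategy.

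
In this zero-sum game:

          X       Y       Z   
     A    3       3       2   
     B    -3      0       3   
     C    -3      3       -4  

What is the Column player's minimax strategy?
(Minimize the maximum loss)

Column should play X or Y or Z (all achieve the minimum), value = 3

Work:
Column player minimizes Row's maximum payoff:
Column X: max payoff to Row = 3
Column Y: max payoff to Row = 3
Column Z: max payoff to Row = 3
Minimum is 3, achieved by columns X, Y, Z (tied).
Each of X or Y or Z is a minimax strategy.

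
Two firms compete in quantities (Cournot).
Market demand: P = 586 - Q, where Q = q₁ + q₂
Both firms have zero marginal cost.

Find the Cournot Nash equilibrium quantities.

q₁* = q₂* = 195.33; P* = 195.33

Work:
Profit: π_i = P·q_i = (a - q_i - q_j)·q_i
FOC: ∂π_i/∂q_i = a - 2q_i - q_j = 0
Reaction function: q_i = (586 - q_j)/2
Symmetry: q* = 586/3 = 195.33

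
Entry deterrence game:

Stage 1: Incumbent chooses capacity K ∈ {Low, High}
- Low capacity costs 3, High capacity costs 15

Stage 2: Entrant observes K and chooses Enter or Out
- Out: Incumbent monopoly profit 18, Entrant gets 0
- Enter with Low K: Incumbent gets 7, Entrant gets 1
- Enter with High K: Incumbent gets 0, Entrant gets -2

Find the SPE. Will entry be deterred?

SPE: (Low, Enter|Low, Out|High); Entry not deterred. Incumbent net profit = 4, Entrant gets 1

Work:
After Low K: Entrant enters (1 > 0)
After High K: Entrant stays out (-2 < 0)
Incumbent: Low → 7−3=4, High → 18−15=3
Incumbent chooses Low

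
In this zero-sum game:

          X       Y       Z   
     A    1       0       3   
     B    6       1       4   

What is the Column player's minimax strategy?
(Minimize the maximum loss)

Column should play Y, value = 1

Work:
Column player minimizes Row's maximum payoff:
Column X: max payoff to Row = 6
Column Y: max payoff to Row = 1
Column Z: max payoff to Row = 4
Minimum is 1, achieved by column Y.
Minimax strategy: Y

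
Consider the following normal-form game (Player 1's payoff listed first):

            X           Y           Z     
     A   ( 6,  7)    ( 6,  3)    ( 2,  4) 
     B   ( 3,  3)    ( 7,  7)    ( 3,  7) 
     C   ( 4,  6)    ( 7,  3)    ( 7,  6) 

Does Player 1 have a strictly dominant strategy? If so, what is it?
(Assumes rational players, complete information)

No strictly dominant strategy exists for Player 1

Work:
A strategy strictly dominates another if it gives a strictly higher payoff against every opponent action. Compare each pair of P1's strategies column-by-column:
  A vs B: [6 vs 3, 6 vs 7, 2 vs 3] → A does not strictly dominate B (column Y: 6 ≤ 7)
  A vs C: [6 vs 4, 6 vs 7, 2 vs 7] → A does not strictly dominate C (column Y: 6 ≤ 7)
  B vs A: [3 vs 6, 7 vs 6, 3 vs 2] → B does not strictly dominate A (column X: 3 ≤ 6)
  B vs C: [3 vs 4, 7 vs 7, 3 vs 7] → B does not strictly dominate C (column X: 3 ≤ 4)
  C vs A: [4 vs 6, 7 vs 6, 7 vs 2] → C does not strictly dominate A (column X: 4 ≤ 6)
  C vs B: [4 vs 3, 7 vs 7, 7 vs 3] → C does not strictly dominate B (column Y: 7 ≤ 7)
No single strategy strictly dominates all others → no strictly dominant strategy.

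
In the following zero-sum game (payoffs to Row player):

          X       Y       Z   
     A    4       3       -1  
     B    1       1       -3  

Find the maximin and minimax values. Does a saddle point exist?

Maximin = -1, Minimax = -1, Saddle: True

Work:
Row minimums: [-1, -3] → maximin = -1
Column maximums: [4, 3, -1] → minimax = -1
Saddle point exists! Game value = -1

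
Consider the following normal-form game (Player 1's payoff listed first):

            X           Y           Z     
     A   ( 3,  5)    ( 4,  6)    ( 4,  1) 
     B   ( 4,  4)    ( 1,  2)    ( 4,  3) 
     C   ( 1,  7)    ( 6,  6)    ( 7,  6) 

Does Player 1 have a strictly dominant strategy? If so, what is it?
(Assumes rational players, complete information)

No strictly dominant strategy exists for Player 1

Work:
A strategy strictly dominates another if it gives a strictly higher payoff against every opponent action. Compare each pair of P1's strategies column-by-column:
  A vs B: [3 vs 4, 4 vs 1, 4 vs 4] → A does not strictly dominate B (column X: 3 ≤ 4)
  A vs C: [3 vs 1, 4 vs 6, 4 vs 7] → A does not strictly dominate C (column Y: 4 ≤ 6)
  B vs A: [4 vs 3, 1 vs 4, 4 vs 4] → B does not strictly dominate A (column Y: 1 ≤ 4)
  B vs C: [4 vs 1, 1 vs 6, 4 vs 7] → B does not strictly dominate C (column Y: 1 ≤ 6)
  C vs A: [1 vs 3, 6 vs 4, 7 vs 4] → C does not strictly dominate A (column X: 1 ≤ 3)
  C vs B: [1 vs 4, 6 vs 1, 7 vs 4] → C does not strictly dominate B (column X: 1 ≤ 4)
No single strategy strictly dominates all others → no strictly dominant strategy.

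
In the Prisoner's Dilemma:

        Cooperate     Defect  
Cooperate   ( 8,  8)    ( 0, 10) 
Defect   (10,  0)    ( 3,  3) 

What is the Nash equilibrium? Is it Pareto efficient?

(Defect, Defect) is NE; not Pareto efficient

Work:
Defect dominates Cooperate for both players:
If P2 cooperates: Defect (10) > Cooperate (8)
If P2 defects: Defect (3) > Cooperate (0)
NE: (Defect, Defect) with payoff (3, 3)
But (Cooperate, Cooperate) = (8, 8) Pareto dominates (3, 3)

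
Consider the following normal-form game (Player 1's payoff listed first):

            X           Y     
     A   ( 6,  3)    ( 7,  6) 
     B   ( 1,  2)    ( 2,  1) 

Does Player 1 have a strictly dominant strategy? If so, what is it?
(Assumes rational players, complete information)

Yes, Player 1's strictly dominant strategy is A

Work:
A strategy strictly dominates another if it gives a strictly higher payoff against every opponent action. Compare each pair of P1's strategies column-by-column:
  A vs B: [6 vs 1, 7 vs 2] → A strictly dominates B
  B vs A: [1 vs 6, 2 vs 7] → B does not strictly dominate A (column X: 1 ≤ 6)
A strictly dominates every other strategy → strictly dominant.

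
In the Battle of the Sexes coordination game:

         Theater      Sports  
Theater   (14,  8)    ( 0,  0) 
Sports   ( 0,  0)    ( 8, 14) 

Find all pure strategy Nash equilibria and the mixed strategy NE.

Pure NE: (Theater, Theater) and (Sports, Sports); Mixed NE: p = 0.6364, q = 0.3636

Work:
Check pure NE:
(Theater, Theater): (14, 8) - no unilateral deviation beneficial
(Sports, Sports): (8, 14) - no unilateral deviation beneficial
Mixed NE: P1 plays Theater with p = 0.6364, P2 plays Theater with q = 0.3636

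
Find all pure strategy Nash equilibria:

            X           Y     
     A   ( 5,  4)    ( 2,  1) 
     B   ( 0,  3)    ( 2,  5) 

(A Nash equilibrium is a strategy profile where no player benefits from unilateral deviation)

Nash equilibrium: (A, X), (B, Y)

Work:
Best responses:
  P1 vs X: payoffs [5, 0] → best response A (payoff 5)
  P1 vs Y: payoffs [2, 2] → best response A/B (payoff 2)
  P2 vs A: payoffs [4, 1] → best response X (payoff 4)
  P2 vs B: payoffs [3, 5] → best response Y (payoff 5)
Mutual best responses: (A,X), (B,Y) → Nash equilibria.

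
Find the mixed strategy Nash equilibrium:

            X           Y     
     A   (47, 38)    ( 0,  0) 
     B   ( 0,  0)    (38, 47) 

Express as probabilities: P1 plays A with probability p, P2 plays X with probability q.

p = 0.5529, q = 0.4471

Work:
Find probabilities that make opponent indifferent:
P2 chooses q to make P1 indifferent between A and B
P1 chooses p to make P2 indifferent between X and Y
Mixed NE: P1 plays (A: 0.5529, B: 0.4471), P2 plays (X: 0.4471, Y: 0.5529)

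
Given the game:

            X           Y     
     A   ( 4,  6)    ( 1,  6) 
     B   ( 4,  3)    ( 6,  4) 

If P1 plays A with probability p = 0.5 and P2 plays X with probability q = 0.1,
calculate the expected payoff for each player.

E[P1] = 3.55, E[P2] = 4.95

Work:
E[P1] = p·q·π₁(A,X) + p·(1-q)·π₁(A,Y) + (1-p)·q·π₁(B,X) + (1-p)·(1-q)·π₁(B,Y)
= 0.5·0.1·4 + 0.5·0.9·1 + 0.5·0.1·4 + 0.5·0.9·6
= 3.55

E[P2] = 4.95 (similar calculation)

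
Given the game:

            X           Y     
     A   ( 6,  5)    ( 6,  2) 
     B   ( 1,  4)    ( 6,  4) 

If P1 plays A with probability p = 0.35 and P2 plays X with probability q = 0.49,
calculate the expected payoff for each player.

E[P1] = 4.4075, E[P2] = 3.8145

Work:
E[P1] = p·q·π₁(A,X) + p·(1-q)·π₁(A,Y) + (1-p)·q·π₁(B,X) + (1-p)·(1-q)·π₁(B,Y)
= 0.35·0.49·6 + 0.35·0.51·6 + 0.65·0.49·1 + 0.65·0.51·6
= 4.4075

E[P2] = 3.8145 (similar calculation)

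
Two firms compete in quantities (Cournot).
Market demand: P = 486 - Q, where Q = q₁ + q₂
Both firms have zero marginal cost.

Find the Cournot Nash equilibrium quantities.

q₁* = q₂* = 162.0; P* = 162.0

Work:
Profit: π_i = P·q_i = (a - q_i - q_j)·q_i
FOC: ∂π_i/∂q_i = a - 2q_i - q_j = 0
Reaction function: q_i = (486 - q_j)/2
Symmetry: q* = 486/3 = 162.0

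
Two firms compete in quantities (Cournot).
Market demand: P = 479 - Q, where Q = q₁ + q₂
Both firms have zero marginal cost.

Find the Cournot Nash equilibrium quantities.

q₁* = q₂* = 159.67; P* = 159.67

Work:
Profit: π_i = P·q_i = (a - q_i - q_j)·q_i
FOC: ∂π_i/∂q_i = a - 2q_i - q_j = 0
Reaction function: q_i = (479 - q_j)/2
Symmetry: q* = 479/3 = 159.67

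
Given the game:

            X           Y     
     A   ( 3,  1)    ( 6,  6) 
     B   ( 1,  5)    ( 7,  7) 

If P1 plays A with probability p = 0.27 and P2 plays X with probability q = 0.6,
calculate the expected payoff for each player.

E[P1] = 3.616, E[P2] = 5.044

Work:
E[P1] = p·q·π₁(A,X) + p·(1-q)·π₁(A,Y) + (1-p)·q·π₁(B,X) + (1-p)·(1-q)·π₁(B,Y)
= 0.27·0.6·3 + 0.27·0.4·6 + 0.73·0.6·1 + 0.73·0.4·7
= 3.616

E[P2] = 5.044 (similar calculation)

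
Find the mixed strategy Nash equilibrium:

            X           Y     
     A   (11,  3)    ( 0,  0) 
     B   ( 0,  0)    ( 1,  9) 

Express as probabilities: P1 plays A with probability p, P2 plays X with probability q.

p = 0.75, q = 0.0833

Work:
Find probabilities that make opponent indifferent:
P2 chooses q to make P1 indifferent between A and B
P1 chooses p to make P2 indifferent between X and Y
Mixed NE: P1 plays (A: 0.75, B: 0.25), P2 plays (X: 0.0833, Y: 0.9167)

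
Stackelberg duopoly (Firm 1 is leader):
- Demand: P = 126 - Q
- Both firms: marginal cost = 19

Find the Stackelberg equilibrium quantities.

q₁* (leader) = 53.5, q₂* (follower) = 26.75

Work:
Follower's reaction: q₂ = (a - c - q₁)/2
Leader substitutes: π₁ = q₁·(a - q₁ - (a-c-q₁)/2 - c)
FOC: q₁* = (126 - 19)/2 = 53.50
Then: q₂* = (126 - 19 - 53.5)/2 = 26.75
Leader has first-mover advantage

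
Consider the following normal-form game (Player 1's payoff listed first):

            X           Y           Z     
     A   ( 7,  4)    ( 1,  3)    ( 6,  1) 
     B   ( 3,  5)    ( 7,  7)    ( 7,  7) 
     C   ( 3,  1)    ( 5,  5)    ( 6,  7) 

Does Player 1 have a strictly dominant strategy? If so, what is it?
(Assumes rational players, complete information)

No strictly dominant strategy exists for Player 1

Work:
A strategy strictly dominates another if it gives a strictly higher payoff against every opponent action. Compare each pair of P1's strategies column-by-column:
  A vs B: [7 vs 3, 1 vs 7, 6 vs 7] → A does not strictly dominate B (column Y: 1 ≤ 7)
  A vs C: [7 vs 3, 1 vs 5, 6 vs 6] → A does not strictly dominate C (column Y: 1 ≤ 5)
  B vs A: [3 vs 7, 7 vs 1, 7 vs 6] → B does not strictly dominate A (column X: 3 ≤ 7)
  B vs C: [3 vs 3, 7 vs 5, 7 vs 6] → B does not strictly dominate C (column X: 3 ≤ 3)
  C vs A: [3 vs 7, 5 vs 1, 6 vs 6] → C does not strictly dominate A (column X: 3 ≤ 7)
  C vs B: [3 vs 3, 5 vs 7, 6 vs 7] → C does not strictly dominate B (column X: 3 ≤ 3)
No single strategy strictly dominates all others → no strictly dominant strategy.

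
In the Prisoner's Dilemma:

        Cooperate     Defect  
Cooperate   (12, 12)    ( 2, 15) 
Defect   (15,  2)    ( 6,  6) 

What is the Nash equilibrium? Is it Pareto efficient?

(Defect, Defect) is NE; not Pareto efficient

Work:
Defect dominates Cooperate for both players:
If P2 cooperates: Defect (15) > Cooperate (12)
If P2 defects: Defect (6) > Cooperate (2)
NE: (Defect, Defect) with payoff (6, 6)
But (Cooperate, Cooperate) = (12, 12) Pareto dominates (6, 6)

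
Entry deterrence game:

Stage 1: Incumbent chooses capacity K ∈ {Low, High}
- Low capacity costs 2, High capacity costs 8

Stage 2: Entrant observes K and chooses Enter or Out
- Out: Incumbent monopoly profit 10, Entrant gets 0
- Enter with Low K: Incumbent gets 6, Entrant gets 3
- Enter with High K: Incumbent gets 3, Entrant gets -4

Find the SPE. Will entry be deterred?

SPE: (Low, Enter|Low, Out|High); Entry not deterred. Incumbent net profit = 4, Entrant gets 3

Work:
After Low K: Entrant enters (3 > 0)
After High K: Entrant stays out (-4 < 0)
Incumbent: Low → 6−2=4, High → 10−8=2
Incumbent chooses Low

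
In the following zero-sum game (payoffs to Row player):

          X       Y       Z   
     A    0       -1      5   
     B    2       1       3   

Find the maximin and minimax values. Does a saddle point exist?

Maximin = 1, Minimax = 1, Saddle: True

Work:
Row minimums: [-1, 1] → maximin = 1
Column maximums: [2, 1, 5] → minimax = 1
Saddle point exists! Game value = 1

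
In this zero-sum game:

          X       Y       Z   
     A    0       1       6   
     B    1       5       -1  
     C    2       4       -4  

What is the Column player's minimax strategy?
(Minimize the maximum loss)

Column should play X, value = 2

Work:
Column player minimizes Row's maximum payoff:
Column X: max payoff to Row = 2
Column Y: max payoff to Row = 5
Column Z: max payoff to Row = 6
Minimum is 2, achieved by column X.
Minimax strategy: X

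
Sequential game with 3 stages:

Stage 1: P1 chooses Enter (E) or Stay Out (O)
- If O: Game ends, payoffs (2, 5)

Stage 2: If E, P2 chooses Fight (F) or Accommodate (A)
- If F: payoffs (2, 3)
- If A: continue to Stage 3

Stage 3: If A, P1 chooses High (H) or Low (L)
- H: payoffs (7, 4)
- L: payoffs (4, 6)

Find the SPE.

SPE: (E, A, H); Outcome (7, 4)

Work:
Stage 3: P1 chooses H (7 vs 4)
Stage 2: P2: F->3, A->4 (anticipating H). Choose A
Stage 1: P1: O->2, E->7 (anticipating A, H). Choose E
SPE path: E -> A -> H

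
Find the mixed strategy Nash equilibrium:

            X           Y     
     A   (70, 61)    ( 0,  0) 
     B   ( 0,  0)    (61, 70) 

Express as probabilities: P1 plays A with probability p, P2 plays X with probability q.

p = 0.5344, q = 0.4656

Work:
Find probabilities that make opponent indifferent:
P2 chooses q to make P1 indifferent between A and B
P1 chooses p to make P2 indifferent between X and Y
Mixed NE: P1 plays (A: 0.5344, B: 0.4656), P2 plays (X: 0.4656, Y: 0.5344)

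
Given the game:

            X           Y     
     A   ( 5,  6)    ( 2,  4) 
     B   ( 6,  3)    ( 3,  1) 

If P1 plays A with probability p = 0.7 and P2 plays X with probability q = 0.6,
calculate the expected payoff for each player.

E[P1] = 4.1, E[P2] = 4.3

Work:
E[P1] = p·q·π₁(A,X) + p·(1-q)·π₁(A,Y) + (1-p)·q·π₁(B,X) + (1-p)·(1-q)·π₁(B,Y)
= 0.7·0.6·5 + 0.7·0.4·2 + 0.3·0.6·6 + 0.3·0.4·3
= 4.1

E[P2] = 4.3 (similar calculation)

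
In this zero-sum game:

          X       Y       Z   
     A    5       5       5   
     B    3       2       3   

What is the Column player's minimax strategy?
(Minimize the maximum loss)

Column should play X or Y or Z (all achieve the minimum), value = 5

Work:
Column player minimizes Row's maximum payoff:
Column X: max payoff to Row = 5
Column Y: max payoff to Row = 5
Column Z: max payoff to Row = 5
Minimum is 5, achieved by columns X, Y, Z (tied).
Each of X or Y or Z is a minimax strategy.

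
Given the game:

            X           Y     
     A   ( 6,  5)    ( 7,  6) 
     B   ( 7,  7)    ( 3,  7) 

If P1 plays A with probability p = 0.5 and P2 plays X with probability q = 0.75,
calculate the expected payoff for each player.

E[P1] = 6.125, E[P2] = 6.125

Work:
E[P1] = p·q·π₁(A,X) + p·(1-q)·π₁(A,Y) + (1-p)·q·π₁(B,X) + (1-p)·(1-q)·π₁(B,Y)
= 0.5·0.75·6 + 0.5·0.25·7 + 0.5·0.75·7 + 0.5·0.25·3
= 6.125

E[P2] = 6.125 (similar calculation)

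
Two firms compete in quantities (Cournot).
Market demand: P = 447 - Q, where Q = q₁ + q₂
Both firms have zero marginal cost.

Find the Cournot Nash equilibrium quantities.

q₁* = q₂* = 149.0; P* = 149.0

Work:
Profit: π_i = P·q_i = (a - q_i - q_j)·q_i
FOC: ∂π_i/∂q_i = a - 2q_i - q_j = 0
Reaction function: q_i = (447 - q_j)/2
Symmetry: q* = 447/3 = 149.0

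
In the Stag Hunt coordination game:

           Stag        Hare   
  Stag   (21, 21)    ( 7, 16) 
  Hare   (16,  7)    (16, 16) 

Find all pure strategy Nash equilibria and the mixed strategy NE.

Pure NE: (Stag, Stag) and (Hare, Hare); Mixed NE: p = 0.6429, q = 0.6429

Work:
Check pure NE:
(Stag, Stag): (21, 21) - no unilateral deviation beneficial
(Hare, Hare): (16, 16) - no unilateral deviation beneficial
Mixed NE: P1 plays Stag with p = 0.6429, P2 plays Stag with q = 0.6429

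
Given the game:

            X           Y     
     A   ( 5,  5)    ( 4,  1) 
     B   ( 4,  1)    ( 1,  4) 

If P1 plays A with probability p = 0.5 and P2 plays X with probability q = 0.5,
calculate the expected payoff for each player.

E[P1] = 3.5, E[P2] = 2.75

Work:
E[P1] = p·q·π₁(A,X) + p·(1-q)·π₁(A,Y) + (1-p)·q·π₁(B,X) + (1-p)·(1-q)·π₁(B,Y)
= 0.5·0.5·5 + 0.5·0.5·4 + 0.5·0.5·4 + 0.5·0.5·1
= 3.5

E[P2] = 2.75 (similar calculation)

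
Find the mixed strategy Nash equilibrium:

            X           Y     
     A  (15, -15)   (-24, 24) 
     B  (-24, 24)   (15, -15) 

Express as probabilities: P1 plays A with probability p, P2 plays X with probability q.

p = 0.5, q = 0.5

Work:
Find probabilities that make opponent indifferent:
P2 chooses q to make P1 indifferent between A and B
P1 chooses p to make P2 indifferent between X and Y
Mixed NE: P1 plays (A: 0.5, B: 0.5), P2 plays (X: 0.5, Y: 0.5)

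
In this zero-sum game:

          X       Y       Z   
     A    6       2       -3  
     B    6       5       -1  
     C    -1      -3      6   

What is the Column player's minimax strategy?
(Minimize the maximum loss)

Column should play Y, value = 5

Work:
Column player minimizes Row's maximum payoff:
Column X: max payoff to Row = 6
Column Y: max payoff to Row = 5
Column Z: max payoff to Row = 6
Minimum is 5, achieved by column Y.
Minimax strategy: Y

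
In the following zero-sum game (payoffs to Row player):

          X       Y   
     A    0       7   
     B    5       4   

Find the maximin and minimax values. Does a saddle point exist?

Maximin = 4, Minimax = 5, Saddle: False

Work:
Row minimums: [0, 4] → maximin = 4
Column maximums: [5, 7] → minimax = 5
No saddle point (maximin ≠ minimax). Mixed strategy needed.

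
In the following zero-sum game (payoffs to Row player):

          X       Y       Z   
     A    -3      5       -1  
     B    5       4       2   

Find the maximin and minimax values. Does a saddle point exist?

Maximin = 2, Minimax = 2, Saddle: True

Work:
Row minimums: [-3, 2] → maximin = 2
Column maximums: [5, 5, 2] → minimax = 2
Saddle point exists! Game value = 2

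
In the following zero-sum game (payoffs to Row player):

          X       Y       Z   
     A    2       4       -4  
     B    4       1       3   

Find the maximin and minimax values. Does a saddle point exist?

Maximin = 1, Minimax = 3, Saddle: False

Work:
Row minimums: [-4, 1] → maximin = 1
Column maximums: [4, 4, 3] → minimax = 3
No saddle point (maximin ≠ minimax). Mixed strategy needed.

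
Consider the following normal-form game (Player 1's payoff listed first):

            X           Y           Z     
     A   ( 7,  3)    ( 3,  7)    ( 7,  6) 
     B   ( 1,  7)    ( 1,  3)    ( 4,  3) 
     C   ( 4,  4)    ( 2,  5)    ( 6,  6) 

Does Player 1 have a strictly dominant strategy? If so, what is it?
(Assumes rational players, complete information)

Yes, Player 1's strictly dominant strategy is A

Work:
A strategy strictly dominates another if it gives a strictly higher payoff against every opponent action. Compare each pair of P1's strategies column-by-column:
  A vs B: [7 vs 1, 3 vs 1, 7 vs 4] → A strictly dominates B
  A vs C: [7 vs 4, 3 vs 2, 7 vs 6] → A strictly dominates C
  B vs A: [1 vs 7, 1 vs 3, 4 vs 7] → B does not strictly dominate A (column X: 1 ≤ 7)
  B vs C: [1 vs 4, 1 vs 2, 4 vs 6] → B does not strictly dominate C (column X: 1 ≤ 4)
  C vs A: [4 vs 7, 2 vs 3, 6 vs 7] → C does not strictly dominate A (column X: 4 ≤ 7)
  C vs B: [4 vs 1, 2 vs 1, 6 vs 4] → C strictly dominates B
A strictly dominates every other strategy → strictly dominant.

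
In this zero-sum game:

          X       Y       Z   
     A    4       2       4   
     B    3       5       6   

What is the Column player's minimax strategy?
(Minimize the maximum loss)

Column should play X, value = 4

Work:
Column player minimizes Row's maximum payoff:
Column X: max payoff to Row = 4
Column Y: max payoff to Row = 5
Column Z: max payoff to Row = 6
Minimum is 4, achieved by column X.
Minimax strategy: X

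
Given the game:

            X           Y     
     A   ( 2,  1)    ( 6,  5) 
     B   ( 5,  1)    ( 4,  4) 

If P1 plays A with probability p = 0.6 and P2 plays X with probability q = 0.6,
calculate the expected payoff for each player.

E[P1] = 4.0, E[P2] = 2.44

Work:
E[P1] = p·q·π₁(A,X) + p·(1-q)·π₁(A,Y) + (1-p)·q·π₁(B,X) + (1-p)·(1-q)·π₁(B,Y)
= 0.6·0.6·2 + 0.6·0.4·6 + 0.4·0.6·5 + 0.4·0.4·4
= 4.0

E[P2] = 2.44 (similar calculation)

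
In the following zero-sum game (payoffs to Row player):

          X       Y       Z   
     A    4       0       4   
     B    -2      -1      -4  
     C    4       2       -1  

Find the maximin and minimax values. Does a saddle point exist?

Maximin = 0, Minimax = 2, Saddle: False

Work:
Row minimums: [0, -4, -1] → maximin = 0
Column maximums: [4, 2, 4] → minimax = 2
No saddle point (maximin ≠ minimax). Mixed strategy needed.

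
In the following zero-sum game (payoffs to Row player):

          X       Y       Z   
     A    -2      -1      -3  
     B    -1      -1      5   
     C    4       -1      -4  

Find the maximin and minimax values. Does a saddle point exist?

Maximin = -1, Minimax = -1, Saddle: True

Work:
Row minimums: [-3, -1, -4] → maximin = -1
Column maximums: [4, -1, 5] → minimax = -1
Saddle point exists! Game value = -1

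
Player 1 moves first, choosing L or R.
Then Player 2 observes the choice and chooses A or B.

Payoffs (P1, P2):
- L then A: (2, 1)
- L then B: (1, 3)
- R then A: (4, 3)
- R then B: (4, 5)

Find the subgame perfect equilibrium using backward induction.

P1 plays R, P2 plays B after L and B after R; Payoff (4, 5)

Work:
Backward induction:
After L: P2 chooses B → P1 gets 1
After R: P2 chooses B → P1 gets 4
P1 chooses R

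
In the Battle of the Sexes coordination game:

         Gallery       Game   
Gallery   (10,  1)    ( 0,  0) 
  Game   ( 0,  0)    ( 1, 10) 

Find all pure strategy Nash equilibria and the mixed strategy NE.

Pure NE: (Gallery, Gallery) and (Game, Game); Mixed NE: p = 0.9091, q = 0.0909

Work:
Check pure NE:
(Gallery, Gallery): (10, 1) - no unilateral deviation beneficial
(Game, Game): (1, 10) - no unilateral deviation beneficial
Mixed NE: P1 plays Gallery with p = 0.9091, P2 plays Gallery with q = 0.0909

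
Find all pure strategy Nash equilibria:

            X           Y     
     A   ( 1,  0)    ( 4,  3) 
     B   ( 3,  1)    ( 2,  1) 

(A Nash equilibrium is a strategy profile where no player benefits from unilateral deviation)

Nash equilibrium: (A, Y), (B, X)

Work:
Best responses:
  P1 vs X: payoffs [1, 3] → best response B (payoff 3)
  P1 vs Y: payoffs [4, 2] → best response A (payoff 4)
  P2 vs A: payoffs [0, 3] → best response Y (payoff 3)
  P2 vs B: payoffs [1, 1] → best response X/Y (payoff 1)
Mutual best responses: (A,Y), (B,X) → Nash equilibria.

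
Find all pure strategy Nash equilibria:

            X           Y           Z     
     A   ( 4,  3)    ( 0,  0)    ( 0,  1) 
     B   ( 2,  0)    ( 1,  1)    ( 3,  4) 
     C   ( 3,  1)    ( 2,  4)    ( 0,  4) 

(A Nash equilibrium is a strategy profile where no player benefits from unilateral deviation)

Nash equilibrium: (A, X), (B, Z), (C, Y)

Work:
Best responses:
  P1 vs X: payoffs [4, 2, 3] → best response A (payoff 4)
  P1 vs Y: payoffs [0, 1, 2] → best response C (payoff 2)
  P1 vs Z: payoffs [0, 3, 0] → best response B (payoff 3)
  P2 vs A: payoffs [3, 0, 1] → best response X (payoff 3)
  P2 vs B: payoffs [0, 1, 4] → best response Z (payoff 4)
  P2 vs C: payoffs [1, 4, 4] → best response Y/Z (payoff 4)
Mutual best responses: (A,X), (B,Z), (C,Y) → Nash equilibria.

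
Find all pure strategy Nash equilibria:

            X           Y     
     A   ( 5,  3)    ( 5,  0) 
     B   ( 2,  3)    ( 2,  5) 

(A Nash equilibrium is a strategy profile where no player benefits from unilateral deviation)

Nash equilibrium: (A, X)

Work:
Best responses:
  P1 vs X: payoffs [5, 2] → best response A (payoff 5)
  P1 vs Y: payoffs [5, 2] → best response A (payoff 5)
  P2 vs A: payoffs [3, 0] → best response X (payoff 3)
  P2 vs B: payoffs [3, 5] → best response Y (payoff 5)
Mutual best responses: (A,X) → Nash equilibria.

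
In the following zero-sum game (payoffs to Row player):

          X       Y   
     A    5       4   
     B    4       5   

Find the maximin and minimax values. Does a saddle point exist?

Maximin = 4, Minimax = 5, Saddle: False

Work:
Row minimums: [4, 4] → maximin = 4
Column maximums: [5, 5] → minimax = 5
No saddle point (maximin ≠ minimax). Mixed strategy needed.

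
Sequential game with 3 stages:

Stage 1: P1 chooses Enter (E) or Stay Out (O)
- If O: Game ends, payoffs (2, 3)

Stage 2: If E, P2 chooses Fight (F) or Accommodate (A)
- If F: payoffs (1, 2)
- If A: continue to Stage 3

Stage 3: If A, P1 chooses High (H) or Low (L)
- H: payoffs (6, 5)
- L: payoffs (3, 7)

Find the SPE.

SPE: (E, A, H); Outcome (6, 5)

Work:
Stage 3: P1 chooses H (6 vs 3)
Stage 2: P2: F->2, A->5 (anticipating H). Choose A
Stage 1: P1: O->2, E->6 (anticipating A, H). Choose E
SPE path: E -> A -> H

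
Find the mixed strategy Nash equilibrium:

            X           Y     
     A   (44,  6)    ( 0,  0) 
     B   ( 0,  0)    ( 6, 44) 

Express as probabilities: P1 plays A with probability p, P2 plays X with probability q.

p = 0.88, q = 0.12

Work:
Find probabilities that make opponent indifferent:
P2 chooses q to make P1 indifferent between A and B
P1 chooses p to make P2 indifferent between X and Y
Mixed NE: P1 plays (A: 0.88, B: 0.12), P2 plays (X: 0.12, Y: 0.88)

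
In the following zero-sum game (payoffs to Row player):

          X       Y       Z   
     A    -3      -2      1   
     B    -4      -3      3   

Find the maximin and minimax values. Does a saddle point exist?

Maximin = -3, Minimax = -3, Saddle: True

Work:
Row minimums: [-3, -4] → maximin = -3
Column maximums: [-3, -2, 3] → minimax = -3
Saddle point exists! Game value = -3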